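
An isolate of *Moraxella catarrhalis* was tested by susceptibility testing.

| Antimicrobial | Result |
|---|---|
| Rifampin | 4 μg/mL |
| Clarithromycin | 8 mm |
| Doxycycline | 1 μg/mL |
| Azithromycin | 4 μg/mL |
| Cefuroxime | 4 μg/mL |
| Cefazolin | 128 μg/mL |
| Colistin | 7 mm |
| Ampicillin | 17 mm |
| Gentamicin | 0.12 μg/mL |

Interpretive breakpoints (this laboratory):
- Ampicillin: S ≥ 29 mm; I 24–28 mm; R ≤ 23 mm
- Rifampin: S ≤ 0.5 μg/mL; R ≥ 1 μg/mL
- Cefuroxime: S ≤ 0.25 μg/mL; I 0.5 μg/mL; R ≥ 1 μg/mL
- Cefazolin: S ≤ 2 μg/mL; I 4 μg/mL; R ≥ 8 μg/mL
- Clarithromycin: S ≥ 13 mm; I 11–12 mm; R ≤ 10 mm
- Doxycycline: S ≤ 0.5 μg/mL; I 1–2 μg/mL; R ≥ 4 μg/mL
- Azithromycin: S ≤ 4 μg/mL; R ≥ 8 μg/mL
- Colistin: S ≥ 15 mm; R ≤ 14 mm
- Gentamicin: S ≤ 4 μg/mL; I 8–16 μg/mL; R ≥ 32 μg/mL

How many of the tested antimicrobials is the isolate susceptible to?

2

Rifampin 4 μg/mL: ≥ 1 μg/mL ⇒ resistant
Clarithromycin 8 mm: ≤ 10 mm ⇒ R
Doxycycline 1 μg/mL: in 1–2 μg/mL — Intermediate
Azithromycin 4 μg/mL: ≤ 4 μg/mL → Susceptible
Cefuroxime: 4 μg/mL is ≥ 1 μg/mL → Resistant
Cefazolin 128 μg/mL: ≥ 8 μg/mL → resistant
Colistin 7 mm: ≤ 14 mm ⇒ R
Ampicillin: 17 mm is ≤ 23 mm ⇒ R
Gentamicin (0.12 μg/mL) ≤ 4 μg/mL — Susceptible
Susceptible: 2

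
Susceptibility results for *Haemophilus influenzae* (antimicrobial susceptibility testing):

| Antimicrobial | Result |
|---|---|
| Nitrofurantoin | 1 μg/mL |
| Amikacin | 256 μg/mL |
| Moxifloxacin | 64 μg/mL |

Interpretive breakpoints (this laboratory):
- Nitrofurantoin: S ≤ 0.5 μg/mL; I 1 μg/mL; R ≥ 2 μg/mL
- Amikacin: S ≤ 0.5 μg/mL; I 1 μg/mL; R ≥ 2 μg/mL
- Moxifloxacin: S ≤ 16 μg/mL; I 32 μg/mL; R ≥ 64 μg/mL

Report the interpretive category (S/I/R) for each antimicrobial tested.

I, R, R

Nitrofurantoin 1 μg/mL: = 1 μg/mL ⇒ I
Amikacin: 256 μg/mL is ≥ 2 μg/mL → R
Moxifloxacin 64 μg/mL: ≥ 64 μg/mL ⇒ Resistant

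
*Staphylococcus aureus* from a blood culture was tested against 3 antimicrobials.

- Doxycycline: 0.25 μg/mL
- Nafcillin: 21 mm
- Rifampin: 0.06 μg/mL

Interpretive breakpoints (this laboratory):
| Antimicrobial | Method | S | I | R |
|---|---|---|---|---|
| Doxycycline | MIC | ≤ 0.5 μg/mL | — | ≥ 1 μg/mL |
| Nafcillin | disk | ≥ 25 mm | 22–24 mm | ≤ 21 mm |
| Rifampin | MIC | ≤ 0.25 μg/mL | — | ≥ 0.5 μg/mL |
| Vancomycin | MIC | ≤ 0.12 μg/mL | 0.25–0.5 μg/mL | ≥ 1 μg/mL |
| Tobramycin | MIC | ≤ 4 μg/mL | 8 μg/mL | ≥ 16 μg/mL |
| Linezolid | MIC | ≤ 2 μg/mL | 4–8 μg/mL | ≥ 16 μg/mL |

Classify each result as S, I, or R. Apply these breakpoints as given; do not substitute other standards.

S, R, S

Doxycycline: 0.25 μg/mL is ≤ 0.5 μg/mL ⇒ Susceptible
Nafcillin (21 mm) ≤ 21 mm → Resistant
Rifampin: 0.06 μg/mL is ≤ 0.25 μg/mL → susceptible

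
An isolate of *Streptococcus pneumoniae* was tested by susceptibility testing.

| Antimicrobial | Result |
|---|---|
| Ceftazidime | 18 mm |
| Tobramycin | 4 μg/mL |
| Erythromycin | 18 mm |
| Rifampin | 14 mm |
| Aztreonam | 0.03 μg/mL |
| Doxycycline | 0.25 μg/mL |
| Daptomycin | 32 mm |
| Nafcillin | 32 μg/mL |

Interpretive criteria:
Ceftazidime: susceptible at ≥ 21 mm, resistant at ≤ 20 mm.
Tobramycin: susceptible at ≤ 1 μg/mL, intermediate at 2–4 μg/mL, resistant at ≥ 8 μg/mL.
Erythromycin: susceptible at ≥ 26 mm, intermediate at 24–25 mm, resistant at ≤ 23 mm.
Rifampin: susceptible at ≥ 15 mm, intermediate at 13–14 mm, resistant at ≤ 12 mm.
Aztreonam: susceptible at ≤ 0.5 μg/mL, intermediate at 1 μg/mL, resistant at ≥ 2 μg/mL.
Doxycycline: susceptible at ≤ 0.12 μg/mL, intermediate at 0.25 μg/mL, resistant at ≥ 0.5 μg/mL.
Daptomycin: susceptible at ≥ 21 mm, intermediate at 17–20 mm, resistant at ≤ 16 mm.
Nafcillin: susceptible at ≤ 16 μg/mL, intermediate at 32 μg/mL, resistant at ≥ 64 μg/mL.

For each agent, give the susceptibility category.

Ceftazidime (18 mm) ≤ 20 mm → Resistant
Tobramycin: 4 μg/mL is in 2–4 μg/mL — I
Erythromycin 18 mm: ≤ 23 mm — Resistant
Rifampin 14 mm: in 13–14 mm — Intermediate
Aztreonam 0.03 μg/mL: ≤ 0.5 μg/mL — susceptible
Doxycycline 0.25 μg/mL: = 0.25 μg/mL → I
Daptomycin 32 mm: ≥ 21 mm → susceptible
Nafcillin (32 μg/mL) = 32 μg/mL ⇒ intermediate

R, I, R, I, S, I, S, I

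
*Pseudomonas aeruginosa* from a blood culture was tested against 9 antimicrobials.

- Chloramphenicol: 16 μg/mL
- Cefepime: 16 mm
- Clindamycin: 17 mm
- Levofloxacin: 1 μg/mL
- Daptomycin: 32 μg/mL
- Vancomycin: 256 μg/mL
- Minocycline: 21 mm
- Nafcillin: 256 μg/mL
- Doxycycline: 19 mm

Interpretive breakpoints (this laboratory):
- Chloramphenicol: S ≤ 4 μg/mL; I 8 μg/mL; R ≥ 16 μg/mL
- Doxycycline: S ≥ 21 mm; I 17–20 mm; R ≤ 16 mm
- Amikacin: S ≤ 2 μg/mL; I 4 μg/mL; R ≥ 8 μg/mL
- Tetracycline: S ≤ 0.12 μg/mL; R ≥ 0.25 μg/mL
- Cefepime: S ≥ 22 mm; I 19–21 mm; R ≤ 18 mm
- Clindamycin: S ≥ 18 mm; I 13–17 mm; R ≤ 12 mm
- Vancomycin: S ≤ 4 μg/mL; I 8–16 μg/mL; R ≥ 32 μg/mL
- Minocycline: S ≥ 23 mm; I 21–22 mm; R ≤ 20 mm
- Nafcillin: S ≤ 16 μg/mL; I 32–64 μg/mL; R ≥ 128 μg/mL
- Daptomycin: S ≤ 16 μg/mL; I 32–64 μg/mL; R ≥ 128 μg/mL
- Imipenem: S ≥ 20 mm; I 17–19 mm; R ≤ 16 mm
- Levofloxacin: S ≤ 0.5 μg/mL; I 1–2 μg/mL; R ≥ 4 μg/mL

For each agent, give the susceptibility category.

R, R, I, I, I, R, I, R, I

Chloramphenicol: 16 μg/mL is ≥ 16 μg/mL — R
Cefepime 16 mm: ≤ 18 mm → resistant
Clindamycin (17 mm) in 13–17 mm → intermediate
Levofloxacin: 1 μg/mL is in 1–2 μg/mL ⇒ intermediate
Daptomycin (32 μg/mL) in 32–64 μg/mL ⇒ intermediate
Vancomycin: 256 μg/mL is ≥ 32 μg/mL → resistant
Minocycline: 21 mm is in 21–22 mm → Intermediate
Nafcillin 256 μg/mL: ≥ 128 μg/mL ⇒ Resistant
Doxycycline: 19 mm is in 17–20 mm ⇒ Intermediate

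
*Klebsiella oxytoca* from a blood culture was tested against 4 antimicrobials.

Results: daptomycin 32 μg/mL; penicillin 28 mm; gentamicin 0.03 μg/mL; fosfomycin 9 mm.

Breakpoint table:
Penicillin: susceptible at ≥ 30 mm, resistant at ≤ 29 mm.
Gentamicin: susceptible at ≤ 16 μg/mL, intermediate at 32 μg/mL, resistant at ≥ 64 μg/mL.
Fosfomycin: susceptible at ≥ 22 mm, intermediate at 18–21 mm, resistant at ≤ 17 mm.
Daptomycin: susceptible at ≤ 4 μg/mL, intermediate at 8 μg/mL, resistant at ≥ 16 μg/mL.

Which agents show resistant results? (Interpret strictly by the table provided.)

daptomycin, penicillin, fosfomycin

Daptomycin 32 μg/mL: ≥ 16 μg/mL → R
Penicillin 28 mm: ≤ 29 mm ⇒ Resistant
Gentamicin (0.03 μg/mL) ≤ 16 μg/mL ⇒ susceptible
Fosfomycin 9 mm: ≤ 17 mm ⇒ R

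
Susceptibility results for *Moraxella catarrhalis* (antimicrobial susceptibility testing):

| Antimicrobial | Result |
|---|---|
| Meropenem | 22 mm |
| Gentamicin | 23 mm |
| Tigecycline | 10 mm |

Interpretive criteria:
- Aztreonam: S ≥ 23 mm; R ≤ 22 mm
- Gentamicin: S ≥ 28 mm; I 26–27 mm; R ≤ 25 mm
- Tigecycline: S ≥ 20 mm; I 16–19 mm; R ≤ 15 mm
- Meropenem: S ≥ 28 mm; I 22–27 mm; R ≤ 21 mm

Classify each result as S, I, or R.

I, R, R

Meropenem: 22 mm is in 22–27 mm ⇒ Intermediate
Gentamicin: 23 mm is ≤ 25 mm → resistant
Tigecycline (10 mm) ≤ 15 mm ⇒ Resistant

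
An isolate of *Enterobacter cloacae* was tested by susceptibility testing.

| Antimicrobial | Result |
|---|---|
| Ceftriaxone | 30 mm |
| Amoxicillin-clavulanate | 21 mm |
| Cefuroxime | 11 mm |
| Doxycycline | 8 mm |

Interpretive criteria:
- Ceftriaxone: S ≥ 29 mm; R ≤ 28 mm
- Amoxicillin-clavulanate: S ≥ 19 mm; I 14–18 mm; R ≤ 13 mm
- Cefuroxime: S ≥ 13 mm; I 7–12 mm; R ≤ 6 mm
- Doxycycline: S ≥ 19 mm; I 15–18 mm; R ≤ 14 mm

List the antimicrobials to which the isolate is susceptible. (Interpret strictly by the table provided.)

ceftriaxone, amoxicillin-clavulanate

Ceftriaxone 30 mm: ≥ 29 mm — Susceptible
Amoxicillin-clavulanate (21 mm) ≥ 19 mm — Susceptible
Cefuroxime 11 mm: in 7–12 mm — Intermediate
Doxycycline: 8 mm is ≤ 14 mm → Resistant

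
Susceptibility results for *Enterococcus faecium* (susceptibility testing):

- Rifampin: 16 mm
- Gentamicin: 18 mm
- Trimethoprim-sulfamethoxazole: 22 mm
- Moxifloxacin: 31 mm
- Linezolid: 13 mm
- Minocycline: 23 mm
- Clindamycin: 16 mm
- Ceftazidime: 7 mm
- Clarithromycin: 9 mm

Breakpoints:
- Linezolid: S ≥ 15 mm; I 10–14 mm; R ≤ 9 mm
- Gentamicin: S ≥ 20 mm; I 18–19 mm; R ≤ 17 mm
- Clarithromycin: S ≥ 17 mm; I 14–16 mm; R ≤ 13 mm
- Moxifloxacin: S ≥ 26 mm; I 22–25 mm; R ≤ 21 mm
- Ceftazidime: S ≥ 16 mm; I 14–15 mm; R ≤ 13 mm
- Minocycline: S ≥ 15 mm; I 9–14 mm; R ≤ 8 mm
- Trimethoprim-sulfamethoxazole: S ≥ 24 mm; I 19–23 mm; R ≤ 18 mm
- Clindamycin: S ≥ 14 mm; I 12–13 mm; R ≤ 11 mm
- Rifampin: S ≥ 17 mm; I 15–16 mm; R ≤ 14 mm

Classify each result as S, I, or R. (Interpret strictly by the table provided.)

I, I, I, S, I, S, S, R, R

Rifampin: 16 mm is in 15–16 mm — I
Gentamicin 18 mm: in 18–19 mm → Intermediate
Trimethoprim-sulfamethoxazole: 22 mm is in 19–23 mm → I
Moxifloxacin 31 mm: ≥ 26 mm — Susceptible
Linezolid: 13 mm is in 10–14 mm → I
Minocycline 23 mm: ≥ 15 mm → susceptible
Clindamycin (16 mm) ≥ 14 mm — Susceptible
Ceftazidime 7 mm: ≤ 13 mm ⇒ Resistant
Clarithromycin (9 mm) ≤ 13 mm → R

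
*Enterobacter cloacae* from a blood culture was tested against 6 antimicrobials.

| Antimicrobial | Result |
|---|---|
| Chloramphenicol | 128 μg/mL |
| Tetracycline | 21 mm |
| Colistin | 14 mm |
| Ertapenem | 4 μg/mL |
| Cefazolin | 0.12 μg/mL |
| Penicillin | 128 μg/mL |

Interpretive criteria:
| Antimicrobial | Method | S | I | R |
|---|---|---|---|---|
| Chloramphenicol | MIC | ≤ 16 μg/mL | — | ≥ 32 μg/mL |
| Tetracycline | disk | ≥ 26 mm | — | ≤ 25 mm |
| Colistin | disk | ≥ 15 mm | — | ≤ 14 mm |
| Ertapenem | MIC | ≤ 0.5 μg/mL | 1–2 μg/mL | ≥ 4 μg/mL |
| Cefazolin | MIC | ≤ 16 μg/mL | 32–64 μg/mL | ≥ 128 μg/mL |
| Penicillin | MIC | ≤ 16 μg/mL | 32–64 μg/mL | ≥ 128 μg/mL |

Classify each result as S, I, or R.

Chloramphenicol (128 μg/mL) ≥ 32 μg/mL — Resistant
Tetracycline (21 mm) ≤ 25 mm — Resistant
Colistin (14 mm) ≤ 14 mm → Resistant
Ertapenem 4 μg/mL: ≥ 4 μg/mL ⇒ resistant
Cefazolin: 0.12 μg/mL is ≤ 16 μg/mL → susceptible
Penicillin: 128 μg/mL is ≥ 128 μg/mL → Resistant

R, R, R, R, S, R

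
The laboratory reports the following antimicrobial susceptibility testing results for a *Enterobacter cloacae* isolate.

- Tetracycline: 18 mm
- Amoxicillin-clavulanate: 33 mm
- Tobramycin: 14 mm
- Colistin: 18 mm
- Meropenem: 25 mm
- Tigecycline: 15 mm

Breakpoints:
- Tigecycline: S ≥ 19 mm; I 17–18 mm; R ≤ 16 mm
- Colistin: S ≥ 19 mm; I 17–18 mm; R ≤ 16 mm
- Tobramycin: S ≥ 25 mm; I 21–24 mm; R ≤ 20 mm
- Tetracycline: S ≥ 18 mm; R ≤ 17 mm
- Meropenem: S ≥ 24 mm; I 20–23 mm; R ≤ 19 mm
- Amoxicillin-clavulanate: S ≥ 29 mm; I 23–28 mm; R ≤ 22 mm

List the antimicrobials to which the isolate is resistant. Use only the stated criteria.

tobramycin, tigecycline

Tetracycline: 18 mm is ≥ 18 mm ⇒ S
Amoxicillin-clavulanate 33 mm: ≥ 29 mm → susceptible
Tobramycin: 14 mm is ≤ 20 mm — resistant
Colistin 18 mm: in 17–18 mm ⇒ I
Meropenem (25 mm) ≥ 24 mm ⇒ susceptible
Tigecycline: 15 mm is ≤ 16 mm → R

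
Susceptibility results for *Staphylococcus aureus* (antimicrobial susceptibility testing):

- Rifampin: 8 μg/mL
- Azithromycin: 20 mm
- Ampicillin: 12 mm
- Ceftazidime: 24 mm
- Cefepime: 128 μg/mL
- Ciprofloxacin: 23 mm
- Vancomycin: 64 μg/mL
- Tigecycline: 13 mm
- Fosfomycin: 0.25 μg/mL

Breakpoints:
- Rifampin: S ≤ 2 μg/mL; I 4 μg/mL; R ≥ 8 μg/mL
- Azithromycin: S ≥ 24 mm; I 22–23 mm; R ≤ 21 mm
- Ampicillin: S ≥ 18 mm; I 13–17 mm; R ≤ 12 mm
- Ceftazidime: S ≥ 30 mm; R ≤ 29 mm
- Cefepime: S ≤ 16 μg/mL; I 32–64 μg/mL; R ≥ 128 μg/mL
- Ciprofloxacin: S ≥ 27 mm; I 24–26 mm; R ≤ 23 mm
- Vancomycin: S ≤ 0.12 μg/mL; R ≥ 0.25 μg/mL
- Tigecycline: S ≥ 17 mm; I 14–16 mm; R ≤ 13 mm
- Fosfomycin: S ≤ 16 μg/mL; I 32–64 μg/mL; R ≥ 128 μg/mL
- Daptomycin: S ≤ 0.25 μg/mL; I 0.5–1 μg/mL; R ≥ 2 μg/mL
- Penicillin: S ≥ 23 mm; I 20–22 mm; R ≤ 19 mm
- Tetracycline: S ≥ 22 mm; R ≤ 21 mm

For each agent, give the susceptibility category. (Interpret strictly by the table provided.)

R, R, R, R, R, R, R, R, S

Rifampin (8 μg/mL) ≥ 8 μg/mL — R
Azithromycin: 20 mm is ≤ 21 mm ⇒ resistant
Ampicillin (12 mm) ≤ 12 mm — R
Ceftazidime 24 mm: ≤ 29 mm → R
Cefepime (128 μg/mL) ≥ 128 μg/mL → R
Ciprofloxacin 23 mm: ≤ 23 mm ⇒ resistant
Vancomycin (64 μg/mL) ≥ 0.25 μg/mL → resistant
Tigecycline 13 mm: ≤ 13 mm → Resistant
Fosfomycin 0.25 μg/mL: ≤ 16 μg/mL — susceptible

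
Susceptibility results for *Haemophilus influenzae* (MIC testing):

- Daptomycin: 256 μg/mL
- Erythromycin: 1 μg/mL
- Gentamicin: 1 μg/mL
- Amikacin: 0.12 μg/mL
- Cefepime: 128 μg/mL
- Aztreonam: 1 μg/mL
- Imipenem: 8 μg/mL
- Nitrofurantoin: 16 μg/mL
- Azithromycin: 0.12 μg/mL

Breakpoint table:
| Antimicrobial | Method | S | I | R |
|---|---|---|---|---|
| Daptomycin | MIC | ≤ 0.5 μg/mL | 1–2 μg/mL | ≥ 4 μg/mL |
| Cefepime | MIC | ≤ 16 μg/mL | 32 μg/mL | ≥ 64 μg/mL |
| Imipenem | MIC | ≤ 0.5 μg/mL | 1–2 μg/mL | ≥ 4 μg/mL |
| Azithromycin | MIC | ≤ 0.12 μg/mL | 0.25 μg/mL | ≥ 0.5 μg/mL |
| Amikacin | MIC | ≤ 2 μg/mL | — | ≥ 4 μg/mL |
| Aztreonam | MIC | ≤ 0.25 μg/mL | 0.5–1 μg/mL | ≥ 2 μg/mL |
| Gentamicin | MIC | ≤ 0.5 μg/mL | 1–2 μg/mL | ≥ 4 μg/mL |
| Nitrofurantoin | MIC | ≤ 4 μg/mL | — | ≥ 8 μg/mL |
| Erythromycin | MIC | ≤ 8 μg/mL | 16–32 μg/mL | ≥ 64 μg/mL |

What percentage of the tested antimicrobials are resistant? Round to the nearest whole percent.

Daptomycin (256 μg/mL) ≥ 4 μg/mL — Resistant
Erythromycin (1 μg/mL) ≤ 8 μg/mL → S
Gentamicin 1 μg/mL: in 1–2 μg/mL — I
Amikacin 0.12 μg/mL: ≤ 2 μg/mL → susceptible
Cefepime 128 μg/mL: ≥ 64 μg/mL ⇒ Resistant
Aztreonam (1 μg/mL) in 0.5–1 μg/mL — intermediate
Imipenem 8 μg/mL: ≥ 4 μg/mL → resistant
Nitrofurantoin (16 μg/mL) ≥ 8 μg/mL → resistant
Azithromycin 0.12 μg/mL: ≤ 0.12 μg/mL — susceptible
Resistant: 4/9

44%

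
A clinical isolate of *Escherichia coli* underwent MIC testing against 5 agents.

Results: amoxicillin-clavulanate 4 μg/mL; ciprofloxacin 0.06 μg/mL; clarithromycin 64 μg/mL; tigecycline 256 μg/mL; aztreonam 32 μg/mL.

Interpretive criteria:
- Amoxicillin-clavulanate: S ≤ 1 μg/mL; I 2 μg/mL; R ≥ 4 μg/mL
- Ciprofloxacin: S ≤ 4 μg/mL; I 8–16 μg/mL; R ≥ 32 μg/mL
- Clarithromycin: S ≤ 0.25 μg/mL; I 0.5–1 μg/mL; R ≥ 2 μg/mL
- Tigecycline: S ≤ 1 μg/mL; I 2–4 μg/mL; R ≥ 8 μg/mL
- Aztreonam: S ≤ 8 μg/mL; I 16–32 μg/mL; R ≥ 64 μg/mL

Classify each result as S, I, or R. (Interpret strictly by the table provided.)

R, S, R, R, I

Amoxicillin-clavulanate (4 μg/mL) ≥ 4 μg/mL ⇒ resistant
Ciprofloxacin: 0.06 μg/mL is ≤ 4 μg/mL → Susceptible
Clarithromycin 64 μg/mL: ≥ 2 μg/mL — R
Tigecycline: 256 μg/mL is ≥ 8 μg/mL ⇒ R
Aztreonam 32 μg/mL: in 16–32 μg/mL → Intermediate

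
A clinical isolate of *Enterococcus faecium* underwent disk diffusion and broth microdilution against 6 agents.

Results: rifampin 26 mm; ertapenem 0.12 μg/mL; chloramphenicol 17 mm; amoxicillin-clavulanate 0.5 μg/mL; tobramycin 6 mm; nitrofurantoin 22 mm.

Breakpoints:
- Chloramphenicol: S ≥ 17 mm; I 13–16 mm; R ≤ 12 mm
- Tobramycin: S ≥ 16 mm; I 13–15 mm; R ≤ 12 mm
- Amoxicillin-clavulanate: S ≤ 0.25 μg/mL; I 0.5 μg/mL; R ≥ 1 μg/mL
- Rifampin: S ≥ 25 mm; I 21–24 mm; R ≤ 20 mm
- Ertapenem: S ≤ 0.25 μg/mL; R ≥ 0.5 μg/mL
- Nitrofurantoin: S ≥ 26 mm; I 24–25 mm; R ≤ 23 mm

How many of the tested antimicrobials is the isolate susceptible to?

3

Rifampin 26 mm: ≥ 25 mm ⇒ Susceptible
Ertapenem (0.12 μg/mL) ≤ 0.25 μg/mL → Susceptible
Chloramphenicol (17 mm) ≥ 17 mm → S
Amoxicillin-clavulanate (0.5 μg/mL) = 0.5 μg/mL → I
Tobramycin: 6 mm is ≤ 12 mm → resistant
Nitrofurantoin 22 mm: ≤ 23 mm → Resistant
Susceptible: 3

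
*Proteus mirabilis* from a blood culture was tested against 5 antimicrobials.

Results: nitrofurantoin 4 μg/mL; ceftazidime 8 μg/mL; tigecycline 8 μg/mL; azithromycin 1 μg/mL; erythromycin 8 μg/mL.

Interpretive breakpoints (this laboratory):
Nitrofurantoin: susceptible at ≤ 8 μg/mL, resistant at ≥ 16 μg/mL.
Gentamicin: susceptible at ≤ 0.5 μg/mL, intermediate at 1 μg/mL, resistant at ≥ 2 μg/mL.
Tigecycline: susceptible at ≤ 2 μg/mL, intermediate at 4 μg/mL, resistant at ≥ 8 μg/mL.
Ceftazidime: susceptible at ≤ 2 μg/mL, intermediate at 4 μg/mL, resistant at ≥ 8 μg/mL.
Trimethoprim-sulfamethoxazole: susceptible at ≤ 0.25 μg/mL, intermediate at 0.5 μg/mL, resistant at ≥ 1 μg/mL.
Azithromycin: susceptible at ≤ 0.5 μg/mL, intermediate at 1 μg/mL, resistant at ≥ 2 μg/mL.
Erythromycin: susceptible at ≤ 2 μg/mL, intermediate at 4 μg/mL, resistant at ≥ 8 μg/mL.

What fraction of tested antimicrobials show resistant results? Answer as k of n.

3 of 5

Nitrofurantoin (4 μg/mL) ≤ 8 μg/mL ⇒ susceptible
Ceftazidime: 8 μg/mL is ≥ 8 μg/mL ⇒ R
Tigecycline (8 μg/mL) ≥ 8 μg/mL ⇒ Resistant
Azithromycin 1 μg/mL: = 1 μg/mL → intermediate
Erythromycin: 8 μg/mL is ≥ 8 μg/mL — R
Resistant: 3/5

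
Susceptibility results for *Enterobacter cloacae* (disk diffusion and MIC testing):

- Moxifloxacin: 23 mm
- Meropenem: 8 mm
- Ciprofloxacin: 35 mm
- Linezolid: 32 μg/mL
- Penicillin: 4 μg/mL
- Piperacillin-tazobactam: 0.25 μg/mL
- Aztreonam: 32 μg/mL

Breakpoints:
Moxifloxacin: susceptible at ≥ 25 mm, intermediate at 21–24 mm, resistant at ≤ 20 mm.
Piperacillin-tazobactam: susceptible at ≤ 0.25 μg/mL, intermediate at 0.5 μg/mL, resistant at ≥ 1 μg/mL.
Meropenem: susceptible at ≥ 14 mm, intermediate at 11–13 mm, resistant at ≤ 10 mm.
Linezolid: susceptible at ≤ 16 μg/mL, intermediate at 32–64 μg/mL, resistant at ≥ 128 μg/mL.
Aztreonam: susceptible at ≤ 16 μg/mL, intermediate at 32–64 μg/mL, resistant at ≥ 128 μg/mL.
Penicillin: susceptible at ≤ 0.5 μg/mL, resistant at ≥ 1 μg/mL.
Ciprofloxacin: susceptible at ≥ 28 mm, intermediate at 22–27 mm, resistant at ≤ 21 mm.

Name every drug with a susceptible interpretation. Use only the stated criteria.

Moxifloxacin: 23 mm is in 21–24 mm → Intermediate
Meropenem: 8 mm is ≤ 10 mm — Resistant
Ciprofloxacin (35 mm) ≥ 28 mm ⇒ S
Linezolid (32 μg/mL) in 32–64 μg/mL — intermediate
Penicillin: 4 μg/mL is ≥ 1 μg/mL — resistant
Piperacillin-tazobactam: 0.25 μg/mL is ≤ 0.25 μg/mL ⇒ Susceptible
Aztreonam (32 μg/mL) in 32–64 μg/mL → intermediate

ciprofloxacin, piperacillin-tazobactam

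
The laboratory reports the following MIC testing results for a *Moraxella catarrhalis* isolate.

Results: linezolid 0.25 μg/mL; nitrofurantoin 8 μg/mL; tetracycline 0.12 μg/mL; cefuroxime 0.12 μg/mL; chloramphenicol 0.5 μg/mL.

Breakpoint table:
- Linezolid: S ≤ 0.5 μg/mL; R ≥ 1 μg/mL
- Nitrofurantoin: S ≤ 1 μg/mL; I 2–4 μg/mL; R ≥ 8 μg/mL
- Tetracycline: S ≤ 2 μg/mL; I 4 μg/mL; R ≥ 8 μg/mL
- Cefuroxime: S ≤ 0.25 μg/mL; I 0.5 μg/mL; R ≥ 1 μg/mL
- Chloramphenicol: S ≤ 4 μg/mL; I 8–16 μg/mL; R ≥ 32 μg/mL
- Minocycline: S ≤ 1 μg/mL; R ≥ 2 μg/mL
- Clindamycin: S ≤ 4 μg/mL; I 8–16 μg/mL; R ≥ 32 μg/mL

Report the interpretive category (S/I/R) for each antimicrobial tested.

S, R, S, S, S

Linezolid 0.25 μg/mL: ≤ 0.5 μg/mL — susceptible
Nitrofurantoin 8 μg/mL: ≥ 8 μg/mL ⇒ Resistant
Tetracycline (0.12 μg/mL) ≤ 2 μg/mL ⇒ susceptible
Cefuroxime: 0.12 μg/mL is ≤ 0.25 μg/mL — S
Chloramphenicol: 0.5 μg/mL is ≤ 4 μg/mL — susceptible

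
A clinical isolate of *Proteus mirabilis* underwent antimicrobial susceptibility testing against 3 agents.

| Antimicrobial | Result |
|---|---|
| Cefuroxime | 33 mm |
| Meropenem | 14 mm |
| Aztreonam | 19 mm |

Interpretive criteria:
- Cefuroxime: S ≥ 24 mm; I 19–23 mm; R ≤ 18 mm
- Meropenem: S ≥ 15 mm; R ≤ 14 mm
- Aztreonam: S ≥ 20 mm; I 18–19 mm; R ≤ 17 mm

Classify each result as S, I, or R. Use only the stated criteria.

Cefuroxime (33 mm) ≥ 24 mm → susceptible
Meropenem: 14 mm is ≤ 14 mm — R
Aztreonam 19 mm: in 18–19 mm ⇒ I

S, R, I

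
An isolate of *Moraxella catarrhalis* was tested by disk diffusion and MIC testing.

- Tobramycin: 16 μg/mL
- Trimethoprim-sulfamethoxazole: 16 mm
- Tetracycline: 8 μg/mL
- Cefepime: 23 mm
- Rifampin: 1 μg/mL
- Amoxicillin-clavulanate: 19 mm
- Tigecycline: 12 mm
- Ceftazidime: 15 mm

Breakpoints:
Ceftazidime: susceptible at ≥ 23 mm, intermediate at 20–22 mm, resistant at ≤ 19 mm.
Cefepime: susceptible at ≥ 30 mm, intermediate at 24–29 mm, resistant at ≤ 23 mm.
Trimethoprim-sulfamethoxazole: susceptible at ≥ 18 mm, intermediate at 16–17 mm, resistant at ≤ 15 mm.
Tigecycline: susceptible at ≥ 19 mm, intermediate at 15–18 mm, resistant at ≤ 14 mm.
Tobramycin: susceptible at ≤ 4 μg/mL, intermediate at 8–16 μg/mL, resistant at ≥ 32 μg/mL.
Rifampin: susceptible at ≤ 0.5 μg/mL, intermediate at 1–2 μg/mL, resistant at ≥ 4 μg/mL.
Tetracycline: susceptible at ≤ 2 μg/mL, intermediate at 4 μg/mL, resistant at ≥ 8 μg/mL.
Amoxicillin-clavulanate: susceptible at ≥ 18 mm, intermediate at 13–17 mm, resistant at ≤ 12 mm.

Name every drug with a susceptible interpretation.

amoxicillin-clavulanate

Tobramycin: 16 μg/mL is in 8–16 μg/mL ⇒ I
Trimethoprim-sulfamethoxazole (16 mm) in 16–17 mm → I
Tetracycline (8 μg/mL) ≥ 8 μg/mL → resistant
Cefepime: 23 mm is ≤ 23 mm → R
Rifampin 1 μg/mL: in 1–2 μg/mL — I
Amoxicillin-clavulanate 19 mm: ≥ 18 mm — Susceptible
Tigecycline: 12 mm is ≤ 14 mm → resistant
Ceftazidime: 15 mm is ≤ 19 mm — R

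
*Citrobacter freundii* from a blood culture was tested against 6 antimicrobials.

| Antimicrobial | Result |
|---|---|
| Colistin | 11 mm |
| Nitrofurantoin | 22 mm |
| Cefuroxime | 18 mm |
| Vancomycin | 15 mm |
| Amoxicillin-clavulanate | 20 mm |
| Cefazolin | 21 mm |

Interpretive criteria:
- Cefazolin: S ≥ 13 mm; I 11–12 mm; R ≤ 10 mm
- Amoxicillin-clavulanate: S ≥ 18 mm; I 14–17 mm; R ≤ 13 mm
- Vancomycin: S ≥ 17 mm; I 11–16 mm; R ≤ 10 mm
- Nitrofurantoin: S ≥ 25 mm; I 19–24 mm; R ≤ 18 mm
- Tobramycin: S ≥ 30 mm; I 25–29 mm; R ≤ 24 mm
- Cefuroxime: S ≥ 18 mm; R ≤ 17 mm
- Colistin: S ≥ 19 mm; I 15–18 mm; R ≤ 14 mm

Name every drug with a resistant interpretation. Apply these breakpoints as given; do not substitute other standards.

colistin

Colistin (11 mm) ≤ 14 mm — resistant
Nitrofurantoin 22 mm: in 19–24 mm — I
Cefuroxime (18 mm) ≥ 18 mm — Susceptible
Vancomycin (15 mm) in 11–16 mm → intermediate
Amoxicillin-clavulanate: 20 mm is ≥ 18 mm — S
Cefazolin 21 mm: ≥ 13 mm — Susceptible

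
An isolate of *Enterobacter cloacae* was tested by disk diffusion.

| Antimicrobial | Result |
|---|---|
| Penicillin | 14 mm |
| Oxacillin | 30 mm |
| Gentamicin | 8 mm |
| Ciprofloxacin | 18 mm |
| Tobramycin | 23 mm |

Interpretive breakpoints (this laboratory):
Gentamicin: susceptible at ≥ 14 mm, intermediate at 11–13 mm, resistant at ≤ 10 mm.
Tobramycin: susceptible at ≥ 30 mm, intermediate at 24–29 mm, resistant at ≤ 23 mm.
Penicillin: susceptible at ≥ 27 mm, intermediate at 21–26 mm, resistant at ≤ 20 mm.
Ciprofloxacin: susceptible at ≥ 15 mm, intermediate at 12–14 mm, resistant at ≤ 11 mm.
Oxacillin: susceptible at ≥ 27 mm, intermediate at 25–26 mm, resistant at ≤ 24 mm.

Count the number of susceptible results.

2

Penicillin 14 mm: ≤ 20 mm — resistant
Oxacillin (30 mm) ≥ 27 mm ⇒ susceptible
Gentamicin (8 mm) ≤ 10 mm — R
Ciprofloxacin (18 mm) ≥ 15 mm ⇒ S
Tobramycin (23 mm) ≤ 23 mm ⇒ R
Susceptible: 2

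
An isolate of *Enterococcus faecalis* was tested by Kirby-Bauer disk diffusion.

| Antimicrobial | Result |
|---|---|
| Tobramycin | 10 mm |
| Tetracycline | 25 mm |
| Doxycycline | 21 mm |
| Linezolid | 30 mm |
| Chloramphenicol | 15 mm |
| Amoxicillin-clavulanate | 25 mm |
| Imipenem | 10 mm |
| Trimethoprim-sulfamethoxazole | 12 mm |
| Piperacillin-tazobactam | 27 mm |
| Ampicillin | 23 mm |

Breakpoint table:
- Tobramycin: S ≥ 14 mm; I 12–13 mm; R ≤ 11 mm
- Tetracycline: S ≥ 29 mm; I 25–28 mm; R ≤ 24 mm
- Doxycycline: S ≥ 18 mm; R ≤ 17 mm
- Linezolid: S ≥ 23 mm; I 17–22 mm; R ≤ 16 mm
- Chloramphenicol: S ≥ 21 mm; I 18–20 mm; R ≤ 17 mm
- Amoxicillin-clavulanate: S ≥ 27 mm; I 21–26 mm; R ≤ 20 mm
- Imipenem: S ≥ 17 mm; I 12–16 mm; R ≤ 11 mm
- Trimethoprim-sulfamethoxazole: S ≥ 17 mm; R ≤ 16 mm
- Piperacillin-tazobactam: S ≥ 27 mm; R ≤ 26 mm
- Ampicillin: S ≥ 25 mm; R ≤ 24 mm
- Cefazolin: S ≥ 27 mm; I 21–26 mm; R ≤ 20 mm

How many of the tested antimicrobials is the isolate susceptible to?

3

Tobramycin 10 mm: ≤ 11 mm ⇒ resistant
Tetracycline 25 mm: in 25–28 mm ⇒ intermediate
Doxycycline 21 mm: ≥ 18 mm ⇒ S
Linezolid 30 mm: ≥ 23 mm — susceptible
Chloramphenicol: 15 mm is ≤ 17 mm ⇒ Resistant
Amoxicillin-clavulanate (25 mm) in 21–26 mm → intermediate
Imipenem 10 mm: ≤ 11 mm → Resistant
Trimethoprim-sulfamethoxazole (12 mm) ≤ 16 mm ⇒ Resistant
Piperacillin-tazobactam: 27 mm is ≥ 27 mm — S
Ampicillin (23 mm) ≤ 24 mm ⇒ resistant
Susceptible: 3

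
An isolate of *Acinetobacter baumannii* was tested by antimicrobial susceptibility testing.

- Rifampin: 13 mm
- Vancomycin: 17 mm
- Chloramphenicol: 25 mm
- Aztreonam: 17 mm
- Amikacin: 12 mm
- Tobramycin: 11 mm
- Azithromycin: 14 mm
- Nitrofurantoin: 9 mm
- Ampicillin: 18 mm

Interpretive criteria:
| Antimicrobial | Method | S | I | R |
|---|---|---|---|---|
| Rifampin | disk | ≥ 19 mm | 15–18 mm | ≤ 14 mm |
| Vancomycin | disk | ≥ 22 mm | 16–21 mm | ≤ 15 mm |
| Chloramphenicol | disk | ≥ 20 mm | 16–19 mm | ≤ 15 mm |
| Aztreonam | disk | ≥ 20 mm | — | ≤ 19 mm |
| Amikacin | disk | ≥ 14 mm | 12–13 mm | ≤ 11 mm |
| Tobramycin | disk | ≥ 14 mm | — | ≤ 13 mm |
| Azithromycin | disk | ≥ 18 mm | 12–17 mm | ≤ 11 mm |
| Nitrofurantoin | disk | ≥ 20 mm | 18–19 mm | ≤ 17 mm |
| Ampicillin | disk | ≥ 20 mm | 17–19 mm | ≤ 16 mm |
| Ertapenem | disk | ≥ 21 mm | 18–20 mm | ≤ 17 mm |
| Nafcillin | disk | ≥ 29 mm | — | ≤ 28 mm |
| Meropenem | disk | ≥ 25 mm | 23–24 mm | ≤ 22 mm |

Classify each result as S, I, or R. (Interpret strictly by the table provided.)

Rifampin: 13 mm is ≤ 14 mm — R
Vancomycin (17 mm) in 16–21 mm → Intermediate
Chloramphenicol 25 mm: ≥ 20 mm — susceptible
Aztreonam (17 mm) ≤ 19 mm — resistant
Amikacin (12 mm) in 12–13 mm — intermediate
Tobramycin: 11 mm is ≤ 13 mm → R
Azithromycin (14 mm) in 12–17 mm → Intermediate
Nitrofurantoin: 9 mm is ≤ 17 mm — resistant
Ampicillin: 18 mm is in 17–19 mm ⇒ Intermediate

R, I, S, R, I, R, I, R, I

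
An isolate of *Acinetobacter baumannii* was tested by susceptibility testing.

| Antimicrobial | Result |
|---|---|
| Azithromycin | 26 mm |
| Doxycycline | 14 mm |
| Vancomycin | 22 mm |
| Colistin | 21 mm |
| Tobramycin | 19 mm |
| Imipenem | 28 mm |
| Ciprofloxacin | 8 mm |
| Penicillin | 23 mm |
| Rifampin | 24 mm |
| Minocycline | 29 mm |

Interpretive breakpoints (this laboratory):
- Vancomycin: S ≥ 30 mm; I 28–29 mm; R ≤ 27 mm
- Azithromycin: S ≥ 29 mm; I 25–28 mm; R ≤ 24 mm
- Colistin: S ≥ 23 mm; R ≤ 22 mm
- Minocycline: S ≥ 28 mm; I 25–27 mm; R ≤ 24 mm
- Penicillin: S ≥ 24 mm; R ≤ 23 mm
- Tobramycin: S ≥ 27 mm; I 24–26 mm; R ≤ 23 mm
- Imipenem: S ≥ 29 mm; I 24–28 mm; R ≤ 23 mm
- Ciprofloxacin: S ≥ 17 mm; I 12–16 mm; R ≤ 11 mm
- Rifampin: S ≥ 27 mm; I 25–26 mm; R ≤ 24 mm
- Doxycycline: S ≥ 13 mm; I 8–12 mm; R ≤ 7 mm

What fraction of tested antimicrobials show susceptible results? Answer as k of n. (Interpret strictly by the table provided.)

Azithromycin 26 mm: in 25–28 mm — I
Doxycycline (14 mm) ≥ 13 mm — susceptible
Vancomycin (22 mm) ≤ 27 mm — R
Colistin: 21 mm is ≤ 22 mm ⇒ R
Tobramycin: 19 mm is ≤ 23 mm ⇒ Resistant
Imipenem (28 mm) in 24–28 mm ⇒ Intermediate
Ciprofloxacin (8 mm) ≤ 11 mm — resistant
Penicillin: 23 mm is ≤ 23 mm — resistant
Rifampin (24 mm) ≤ 24 mm — R
Minocycline 29 mm: ≥ 28 mm → S
Susceptible: 2/10

2 of 10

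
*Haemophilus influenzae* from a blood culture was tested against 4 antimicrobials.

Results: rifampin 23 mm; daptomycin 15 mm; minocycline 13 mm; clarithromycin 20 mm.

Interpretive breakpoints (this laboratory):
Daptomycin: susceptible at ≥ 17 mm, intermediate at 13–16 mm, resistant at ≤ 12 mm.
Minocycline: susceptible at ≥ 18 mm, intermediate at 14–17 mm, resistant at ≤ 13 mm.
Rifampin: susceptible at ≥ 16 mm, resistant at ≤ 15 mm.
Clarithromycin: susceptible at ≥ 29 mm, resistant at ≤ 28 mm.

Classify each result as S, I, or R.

Rifampin 23 mm: ≥ 16 mm ⇒ Susceptible
Daptomycin: 15 mm is in 13–16 mm — Intermediate
Minocycline (13 mm) ≤ 13 mm — resistant
Clarithromycin (20 mm) ≤ 28 mm → R

S, I, R, R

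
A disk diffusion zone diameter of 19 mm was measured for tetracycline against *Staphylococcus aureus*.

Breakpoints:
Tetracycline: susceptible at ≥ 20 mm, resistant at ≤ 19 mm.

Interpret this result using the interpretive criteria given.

R

Tetracycline (19 mm) ≤ 19 mm → R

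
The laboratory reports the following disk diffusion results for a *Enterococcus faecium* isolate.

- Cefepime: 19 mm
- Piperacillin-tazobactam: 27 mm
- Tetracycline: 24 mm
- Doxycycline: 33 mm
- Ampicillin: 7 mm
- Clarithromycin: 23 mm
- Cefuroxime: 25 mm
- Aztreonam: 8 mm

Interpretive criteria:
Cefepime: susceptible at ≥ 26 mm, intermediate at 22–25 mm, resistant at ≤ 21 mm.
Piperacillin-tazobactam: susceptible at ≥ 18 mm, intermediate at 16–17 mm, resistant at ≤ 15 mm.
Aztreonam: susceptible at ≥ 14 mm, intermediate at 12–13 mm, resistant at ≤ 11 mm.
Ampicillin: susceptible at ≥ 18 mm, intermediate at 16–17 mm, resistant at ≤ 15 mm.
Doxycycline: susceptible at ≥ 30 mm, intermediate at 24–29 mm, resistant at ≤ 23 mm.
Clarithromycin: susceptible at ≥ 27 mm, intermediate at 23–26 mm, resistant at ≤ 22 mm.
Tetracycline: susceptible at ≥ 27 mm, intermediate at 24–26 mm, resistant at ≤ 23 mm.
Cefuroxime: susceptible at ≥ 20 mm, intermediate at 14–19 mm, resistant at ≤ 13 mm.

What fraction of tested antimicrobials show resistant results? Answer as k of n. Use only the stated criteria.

Cefepime 19 mm: ≤ 21 mm → Resistant
Piperacillin-tazobactam (27 mm) ≥ 18 mm → Susceptible
Tetracycline 24 mm: in 24–26 mm → I
Doxycycline 33 mm: ≥ 30 mm ⇒ susceptible
Ampicillin: 7 mm is ≤ 15 mm ⇒ resistant
Clarithromycin: 23 mm is in 23–26 mm ⇒ intermediate
Cefuroxime 25 mm: ≥ 20 mm ⇒ Susceptible
Aztreonam 8 mm: ≤ 11 mm ⇒ resistant
Resistant: 3/8

3 of 8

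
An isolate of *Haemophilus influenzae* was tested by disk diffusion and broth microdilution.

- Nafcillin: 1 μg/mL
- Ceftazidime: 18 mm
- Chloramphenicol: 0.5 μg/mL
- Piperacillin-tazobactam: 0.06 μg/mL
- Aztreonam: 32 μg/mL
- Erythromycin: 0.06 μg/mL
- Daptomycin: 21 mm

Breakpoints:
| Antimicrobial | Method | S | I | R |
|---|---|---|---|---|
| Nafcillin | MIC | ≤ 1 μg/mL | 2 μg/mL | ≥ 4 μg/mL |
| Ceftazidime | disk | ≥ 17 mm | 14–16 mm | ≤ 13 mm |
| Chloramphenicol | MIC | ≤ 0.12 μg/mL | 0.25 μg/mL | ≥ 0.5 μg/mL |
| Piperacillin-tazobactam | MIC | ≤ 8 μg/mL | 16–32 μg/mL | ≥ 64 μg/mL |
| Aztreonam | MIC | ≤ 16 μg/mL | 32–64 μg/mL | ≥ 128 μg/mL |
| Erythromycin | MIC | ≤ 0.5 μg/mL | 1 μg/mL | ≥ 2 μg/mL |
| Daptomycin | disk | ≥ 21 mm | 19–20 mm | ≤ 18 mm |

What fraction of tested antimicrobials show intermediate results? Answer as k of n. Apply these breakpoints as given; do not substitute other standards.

Nafcillin: 1 μg/mL is ≤ 1 μg/mL — S
Ceftazidime 18 mm: ≥ 17 mm — Susceptible
Chloramphenicol 0.5 μg/mL: ≥ 0.5 μg/mL ⇒ resistant
Piperacillin-tazobactam: 0.06 μg/mL is ≤ 8 μg/mL ⇒ susceptible
Aztreonam (32 μg/mL) in 32–64 μg/mL ⇒ Intermediate
Erythromycin: 0.06 μg/mL is ≤ 0.5 μg/mL → susceptible
Daptomycin 21 mm: ≥ 21 mm → S
Intermediate: 1/7

1 of 7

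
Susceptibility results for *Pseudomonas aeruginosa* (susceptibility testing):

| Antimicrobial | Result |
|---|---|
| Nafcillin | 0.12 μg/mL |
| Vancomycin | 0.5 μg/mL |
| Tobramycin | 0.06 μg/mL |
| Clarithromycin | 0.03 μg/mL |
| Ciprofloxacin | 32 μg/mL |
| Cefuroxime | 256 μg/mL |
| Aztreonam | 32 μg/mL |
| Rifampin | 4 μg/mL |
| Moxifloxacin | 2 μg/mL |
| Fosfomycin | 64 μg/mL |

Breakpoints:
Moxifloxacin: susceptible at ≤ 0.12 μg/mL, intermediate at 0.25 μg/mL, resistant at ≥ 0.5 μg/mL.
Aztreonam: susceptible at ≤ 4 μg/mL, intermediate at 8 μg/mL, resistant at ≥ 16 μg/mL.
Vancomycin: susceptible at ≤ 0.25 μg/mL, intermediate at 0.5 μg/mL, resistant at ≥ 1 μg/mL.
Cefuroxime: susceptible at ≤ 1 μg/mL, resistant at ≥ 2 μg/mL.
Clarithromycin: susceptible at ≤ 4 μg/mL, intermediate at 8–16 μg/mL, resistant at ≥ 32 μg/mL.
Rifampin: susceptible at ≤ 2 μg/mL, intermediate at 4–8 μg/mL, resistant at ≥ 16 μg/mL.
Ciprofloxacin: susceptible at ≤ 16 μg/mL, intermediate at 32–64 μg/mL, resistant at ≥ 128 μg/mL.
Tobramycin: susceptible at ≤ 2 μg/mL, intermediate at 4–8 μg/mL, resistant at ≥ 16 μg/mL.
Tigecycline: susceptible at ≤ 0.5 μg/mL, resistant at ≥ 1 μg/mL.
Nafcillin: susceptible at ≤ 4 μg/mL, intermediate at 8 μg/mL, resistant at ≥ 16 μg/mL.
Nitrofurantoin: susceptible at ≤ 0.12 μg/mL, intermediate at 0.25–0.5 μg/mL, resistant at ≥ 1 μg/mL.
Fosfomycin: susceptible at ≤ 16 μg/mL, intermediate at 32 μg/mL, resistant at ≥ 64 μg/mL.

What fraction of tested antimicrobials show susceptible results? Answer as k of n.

Nafcillin 0.12 μg/mL: ≤ 4 μg/mL → susceptible
Vancomycin 0.5 μg/mL: = 0.5 μg/mL → Intermediate
Tobramycin 0.06 μg/mL: ≤ 2 μg/mL ⇒ susceptible
Clarithromycin: 0.03 μg/mL is ≤ 4 μg/mL → susceptible
Ciprofloxacin (32 μg/mL) in 32–64 μg/mL — Intermediate
Cefuroxime 256 μg/mL: ≥ 2 μg/mL — R
Aztreonam 32 μg/mL: ≥ 16 μg/mL → resistant
Rifampin (4 μg/mL) in 4–8 μg/mL — Intermediate
Moxifloxacin: 2 μg/mL is ≥ 0.5 μg/mL → Resistant
Fosfomycin 64 μg/mL: ≥ 64 μg/mL — R
Susceptible: 3/10

3 of 10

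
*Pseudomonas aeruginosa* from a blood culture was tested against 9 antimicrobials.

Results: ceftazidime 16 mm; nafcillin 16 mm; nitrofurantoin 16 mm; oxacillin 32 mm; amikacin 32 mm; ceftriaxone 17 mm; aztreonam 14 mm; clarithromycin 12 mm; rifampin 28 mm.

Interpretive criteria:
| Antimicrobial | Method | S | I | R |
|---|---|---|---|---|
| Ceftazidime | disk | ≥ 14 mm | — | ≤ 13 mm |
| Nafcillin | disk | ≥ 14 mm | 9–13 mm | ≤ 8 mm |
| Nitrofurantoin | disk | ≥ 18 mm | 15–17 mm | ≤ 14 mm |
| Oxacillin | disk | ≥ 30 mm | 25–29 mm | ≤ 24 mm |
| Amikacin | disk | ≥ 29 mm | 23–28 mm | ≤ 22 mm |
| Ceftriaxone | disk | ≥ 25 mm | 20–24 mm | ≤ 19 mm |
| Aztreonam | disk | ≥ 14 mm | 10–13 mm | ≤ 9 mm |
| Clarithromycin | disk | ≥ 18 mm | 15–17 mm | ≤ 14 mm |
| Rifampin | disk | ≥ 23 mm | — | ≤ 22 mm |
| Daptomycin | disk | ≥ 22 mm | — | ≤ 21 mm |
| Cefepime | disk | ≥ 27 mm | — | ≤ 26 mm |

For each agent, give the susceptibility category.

S, S, I, S, S, R, S, R, S

Ceftazidime (16 mm) ≥ 14 mm ⇒ susceptible
Nafcillin (16 mm) ≥ 14 mm → S
Nitrofurantoin (16 mm) in 15–17 mm ⇒ intermediate
Oxacillin: 32 mm is ≥ 30 mm → S
Amikacin 32 mm: ≥ 29 mm — S
Ceftriaxone 17 mm: ≤ 19 mm → resistant
Aztreonam: 14 mm is ≥ 14 mm → susceptible
Clarithromycin (12 mm) ≤ 14 mm ⇒ Resistant
Rifampin (28 mm) ≥ 23 mm ⇒ S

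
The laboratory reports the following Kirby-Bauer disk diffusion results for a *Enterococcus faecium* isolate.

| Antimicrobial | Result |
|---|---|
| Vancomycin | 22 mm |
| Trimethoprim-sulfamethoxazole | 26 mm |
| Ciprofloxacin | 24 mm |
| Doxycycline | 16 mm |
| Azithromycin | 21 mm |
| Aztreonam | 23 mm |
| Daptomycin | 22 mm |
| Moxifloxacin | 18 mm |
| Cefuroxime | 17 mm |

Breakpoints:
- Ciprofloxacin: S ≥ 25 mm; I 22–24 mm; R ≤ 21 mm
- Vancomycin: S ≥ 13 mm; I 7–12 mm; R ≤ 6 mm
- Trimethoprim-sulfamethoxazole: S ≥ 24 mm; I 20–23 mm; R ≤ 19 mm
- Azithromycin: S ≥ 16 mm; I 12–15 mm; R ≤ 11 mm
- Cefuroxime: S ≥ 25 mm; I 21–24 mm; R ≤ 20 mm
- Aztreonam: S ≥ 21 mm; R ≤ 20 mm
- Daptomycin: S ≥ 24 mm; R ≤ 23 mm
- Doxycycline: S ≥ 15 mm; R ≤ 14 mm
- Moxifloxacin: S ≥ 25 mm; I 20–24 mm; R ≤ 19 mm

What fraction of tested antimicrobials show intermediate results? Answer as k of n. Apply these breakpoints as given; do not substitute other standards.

Vancomycin 22 mm: ≥ 13 mm — Susceptible
Trimethoprim-sulfamethoxazole: 26 mm is ≥ 24 mm — S
Ciprofloxacin 24 mm: in 22–24 mm ⇒ I
Doxycycline 16 mm: ≥ 15 mm ⇒ susceptible
Azithromycin 21 mm: ≥ 16 mm — Susceptible
Aztreonam 23 mm: ≥ 21 mm ⇒ susceptible
Daptomycin 22 mm: ≤ 23 mm → R
Moxifloxacin 18 mm: ≤ 19 mm — Resistant
Cefuroxime (17 mm) ≤ 20 mm — R
Intermediate: 1/9

1 of 9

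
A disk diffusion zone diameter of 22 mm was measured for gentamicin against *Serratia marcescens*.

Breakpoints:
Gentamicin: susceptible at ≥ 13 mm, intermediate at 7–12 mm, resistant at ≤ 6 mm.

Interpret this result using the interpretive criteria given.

Susceptible

Gentamicin (22 mm) ≥ 13 mm ⇒ Susceptible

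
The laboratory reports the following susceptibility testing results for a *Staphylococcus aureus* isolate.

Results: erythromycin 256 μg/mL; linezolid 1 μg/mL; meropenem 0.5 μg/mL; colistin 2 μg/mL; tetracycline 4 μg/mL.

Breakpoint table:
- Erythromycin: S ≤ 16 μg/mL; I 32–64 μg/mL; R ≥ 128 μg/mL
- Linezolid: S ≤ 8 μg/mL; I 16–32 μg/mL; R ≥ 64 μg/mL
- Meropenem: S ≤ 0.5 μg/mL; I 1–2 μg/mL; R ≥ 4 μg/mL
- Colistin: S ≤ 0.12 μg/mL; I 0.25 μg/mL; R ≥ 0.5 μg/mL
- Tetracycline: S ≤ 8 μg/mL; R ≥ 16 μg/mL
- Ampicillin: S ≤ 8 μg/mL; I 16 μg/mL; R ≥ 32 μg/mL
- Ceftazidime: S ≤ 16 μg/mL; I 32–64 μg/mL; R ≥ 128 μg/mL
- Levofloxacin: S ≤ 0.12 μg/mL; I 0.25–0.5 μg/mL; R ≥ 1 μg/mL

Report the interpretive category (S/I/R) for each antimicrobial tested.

R, S, S, R, S

Erythromycin: 256 μg/mL is ≥ 128 μg/mL ⇒ R
Linezolid 1 μg/mL: ≤ 8 μg/mL ⇒ Susceptible
Meropenem 0.5 μg/mL: ≤ 0.5 μg/mL ⇒ S
Colistin 2 μg/mL: ≥ 0.5 μg/mL → resistant
Tetracycline 4 μg/mL: ≤ 8 μg/mL → susceptible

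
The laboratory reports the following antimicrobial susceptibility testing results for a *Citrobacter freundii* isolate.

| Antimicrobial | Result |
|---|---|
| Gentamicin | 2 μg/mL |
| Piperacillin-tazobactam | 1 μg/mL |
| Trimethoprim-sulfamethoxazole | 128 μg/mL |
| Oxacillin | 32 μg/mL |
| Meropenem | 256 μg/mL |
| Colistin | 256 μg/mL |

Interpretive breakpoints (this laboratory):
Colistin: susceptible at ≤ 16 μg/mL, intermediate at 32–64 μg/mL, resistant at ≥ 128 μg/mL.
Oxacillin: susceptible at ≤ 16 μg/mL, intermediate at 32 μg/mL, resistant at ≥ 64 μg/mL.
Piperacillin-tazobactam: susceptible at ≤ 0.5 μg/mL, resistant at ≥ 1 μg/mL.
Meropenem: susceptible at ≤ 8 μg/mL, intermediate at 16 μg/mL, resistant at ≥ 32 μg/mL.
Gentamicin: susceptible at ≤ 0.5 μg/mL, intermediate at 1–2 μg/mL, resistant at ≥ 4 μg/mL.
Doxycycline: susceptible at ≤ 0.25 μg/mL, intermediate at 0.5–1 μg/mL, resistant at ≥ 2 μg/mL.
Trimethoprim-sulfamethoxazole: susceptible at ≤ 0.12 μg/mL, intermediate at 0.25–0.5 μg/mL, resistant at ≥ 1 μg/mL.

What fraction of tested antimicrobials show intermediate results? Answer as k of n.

Gentamicin: 2 μg/mL is in 1–2 μg/mL — Intermediate
Piperacillin-tazobactam (1 μg/mL) ≥ 1 μg/mL ⇒ R
Trimethoprim-sulfamethoxazole: 128 μg/mL is ≥ 1 μg/mL ⇒ Resistant
Oxacillin (32 μg/mL) = 32 μg/mL — I
Meropenem (256 μg/mL) ≥ 32 μg/mL ⇒ R
Colistin 256 μg/mL: ≥ 128 μg/mL — Resistant
Intermediate: 2/6

2 of 6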